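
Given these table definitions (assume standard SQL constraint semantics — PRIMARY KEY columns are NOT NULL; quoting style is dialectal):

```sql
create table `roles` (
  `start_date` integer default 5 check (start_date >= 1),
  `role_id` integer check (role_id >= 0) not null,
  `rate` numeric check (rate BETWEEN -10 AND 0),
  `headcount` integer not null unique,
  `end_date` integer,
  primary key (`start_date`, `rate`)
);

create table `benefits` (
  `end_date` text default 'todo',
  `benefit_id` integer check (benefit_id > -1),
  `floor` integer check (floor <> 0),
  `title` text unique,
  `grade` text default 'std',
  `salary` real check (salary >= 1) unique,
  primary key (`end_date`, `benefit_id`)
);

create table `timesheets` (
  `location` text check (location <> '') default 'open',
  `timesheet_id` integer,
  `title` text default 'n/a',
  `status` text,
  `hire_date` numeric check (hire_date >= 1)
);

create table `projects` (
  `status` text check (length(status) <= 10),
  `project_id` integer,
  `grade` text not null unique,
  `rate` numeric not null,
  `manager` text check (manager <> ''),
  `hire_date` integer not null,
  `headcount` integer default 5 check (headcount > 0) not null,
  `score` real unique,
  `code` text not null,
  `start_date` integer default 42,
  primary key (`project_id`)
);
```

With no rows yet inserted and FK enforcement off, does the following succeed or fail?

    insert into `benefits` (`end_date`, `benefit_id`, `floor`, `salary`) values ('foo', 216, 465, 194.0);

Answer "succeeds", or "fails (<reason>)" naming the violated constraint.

succeeds

NOT NULL columns: benefit_id is supplied; end_date is supplied.
CHECK constraints: 216 satisfies (benefit_id > -1); 465 satisfies (floor <> 0); 194.0 satisfies (salary >= 1).
No constraint is violated.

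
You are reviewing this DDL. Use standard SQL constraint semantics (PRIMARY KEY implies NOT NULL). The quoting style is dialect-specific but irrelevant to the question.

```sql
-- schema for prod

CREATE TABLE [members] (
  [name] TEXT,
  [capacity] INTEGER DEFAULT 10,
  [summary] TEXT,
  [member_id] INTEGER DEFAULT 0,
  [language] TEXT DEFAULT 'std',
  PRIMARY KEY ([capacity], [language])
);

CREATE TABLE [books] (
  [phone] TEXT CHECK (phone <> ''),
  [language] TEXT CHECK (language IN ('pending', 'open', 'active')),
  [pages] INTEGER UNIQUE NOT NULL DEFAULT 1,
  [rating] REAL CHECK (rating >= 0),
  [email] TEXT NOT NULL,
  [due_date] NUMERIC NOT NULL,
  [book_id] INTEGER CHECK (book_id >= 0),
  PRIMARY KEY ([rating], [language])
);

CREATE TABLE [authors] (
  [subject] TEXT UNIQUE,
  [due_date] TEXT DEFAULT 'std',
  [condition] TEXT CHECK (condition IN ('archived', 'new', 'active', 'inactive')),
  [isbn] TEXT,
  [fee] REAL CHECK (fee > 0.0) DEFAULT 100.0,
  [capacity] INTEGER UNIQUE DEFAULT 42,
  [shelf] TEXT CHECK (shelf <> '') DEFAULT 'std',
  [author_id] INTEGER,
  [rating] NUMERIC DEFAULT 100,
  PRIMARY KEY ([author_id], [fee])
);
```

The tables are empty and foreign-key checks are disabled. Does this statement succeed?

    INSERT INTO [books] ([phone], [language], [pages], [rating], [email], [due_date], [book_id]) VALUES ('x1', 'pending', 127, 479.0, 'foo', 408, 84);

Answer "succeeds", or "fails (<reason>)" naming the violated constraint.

succeeds

NOT NULL columns: due_date is supplied; email is supplied; language is supplied; pages is supplied; rating is supplied.
CHECK constraints: 'x1' satisfies (phone <> ''); 'pending' satisfies (language IN ('pending', 'open', 'active')); 479.0 satisfies (rating >= 0); 84 satisfies (book_id >= 0).
No constraint is violated.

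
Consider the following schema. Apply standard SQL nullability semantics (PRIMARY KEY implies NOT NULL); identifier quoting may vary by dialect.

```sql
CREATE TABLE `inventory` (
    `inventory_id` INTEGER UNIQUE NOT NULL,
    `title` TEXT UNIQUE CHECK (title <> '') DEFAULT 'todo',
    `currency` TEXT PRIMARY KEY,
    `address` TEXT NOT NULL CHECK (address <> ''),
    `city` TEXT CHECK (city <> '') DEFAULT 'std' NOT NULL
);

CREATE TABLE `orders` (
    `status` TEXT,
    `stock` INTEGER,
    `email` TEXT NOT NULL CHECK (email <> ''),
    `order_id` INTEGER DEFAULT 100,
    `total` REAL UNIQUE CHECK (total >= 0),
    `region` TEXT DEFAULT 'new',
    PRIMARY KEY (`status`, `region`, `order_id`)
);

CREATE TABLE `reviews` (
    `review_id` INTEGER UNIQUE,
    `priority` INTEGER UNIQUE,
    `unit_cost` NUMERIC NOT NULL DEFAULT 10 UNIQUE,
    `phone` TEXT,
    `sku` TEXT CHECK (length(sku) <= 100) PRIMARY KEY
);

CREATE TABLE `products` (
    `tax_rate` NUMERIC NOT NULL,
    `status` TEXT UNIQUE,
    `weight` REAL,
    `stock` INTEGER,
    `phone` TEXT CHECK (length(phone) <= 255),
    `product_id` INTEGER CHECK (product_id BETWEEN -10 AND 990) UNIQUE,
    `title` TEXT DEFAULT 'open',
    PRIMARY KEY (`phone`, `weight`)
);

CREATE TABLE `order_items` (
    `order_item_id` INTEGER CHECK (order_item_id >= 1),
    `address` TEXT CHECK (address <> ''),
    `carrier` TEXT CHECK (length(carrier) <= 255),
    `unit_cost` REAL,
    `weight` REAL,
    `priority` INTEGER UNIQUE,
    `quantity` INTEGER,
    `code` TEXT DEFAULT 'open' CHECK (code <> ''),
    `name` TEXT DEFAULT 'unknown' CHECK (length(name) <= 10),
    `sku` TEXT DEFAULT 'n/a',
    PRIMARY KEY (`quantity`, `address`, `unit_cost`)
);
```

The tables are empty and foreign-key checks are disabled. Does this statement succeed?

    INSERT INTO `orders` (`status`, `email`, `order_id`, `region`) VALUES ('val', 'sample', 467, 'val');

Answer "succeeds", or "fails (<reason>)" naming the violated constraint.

NOT NULL columns: email is supplied; order_id is supplied; region is supplied; status is supplied.
CHECK constraints: 'sample' satisfies (email <> '').
No constraint is violated.

succeeds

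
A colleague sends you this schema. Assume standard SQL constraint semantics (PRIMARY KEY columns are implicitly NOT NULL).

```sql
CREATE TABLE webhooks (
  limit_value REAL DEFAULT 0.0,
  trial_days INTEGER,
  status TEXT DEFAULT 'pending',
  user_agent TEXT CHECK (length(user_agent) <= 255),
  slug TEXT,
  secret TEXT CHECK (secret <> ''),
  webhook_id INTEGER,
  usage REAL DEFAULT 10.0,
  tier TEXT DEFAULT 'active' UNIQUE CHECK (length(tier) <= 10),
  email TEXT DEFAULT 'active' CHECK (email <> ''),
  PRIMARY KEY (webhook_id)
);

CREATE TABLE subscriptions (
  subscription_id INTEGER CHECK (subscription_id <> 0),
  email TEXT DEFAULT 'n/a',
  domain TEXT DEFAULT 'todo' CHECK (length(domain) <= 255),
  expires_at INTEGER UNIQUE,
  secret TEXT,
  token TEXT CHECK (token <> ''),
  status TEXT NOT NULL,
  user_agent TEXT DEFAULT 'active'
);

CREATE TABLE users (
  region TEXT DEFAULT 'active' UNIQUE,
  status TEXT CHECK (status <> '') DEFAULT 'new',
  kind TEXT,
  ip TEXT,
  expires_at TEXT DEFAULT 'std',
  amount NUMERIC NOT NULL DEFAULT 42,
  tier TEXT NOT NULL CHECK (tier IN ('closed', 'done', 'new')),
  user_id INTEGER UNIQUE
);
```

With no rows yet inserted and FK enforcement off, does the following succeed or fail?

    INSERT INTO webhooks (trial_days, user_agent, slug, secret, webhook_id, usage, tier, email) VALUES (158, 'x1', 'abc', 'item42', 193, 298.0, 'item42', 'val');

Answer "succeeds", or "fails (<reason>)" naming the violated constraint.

NOT NULL columns: webhook_id is supplied.
CHECK constraints: 'x1' satisfies (length(user_agent) <= 255); 'item42' satisfies (secret <> ''); 'item42' satisfies (length(tier) <= 10); 'val' satisfies (email <> '').
No constraint is violated.

succeeds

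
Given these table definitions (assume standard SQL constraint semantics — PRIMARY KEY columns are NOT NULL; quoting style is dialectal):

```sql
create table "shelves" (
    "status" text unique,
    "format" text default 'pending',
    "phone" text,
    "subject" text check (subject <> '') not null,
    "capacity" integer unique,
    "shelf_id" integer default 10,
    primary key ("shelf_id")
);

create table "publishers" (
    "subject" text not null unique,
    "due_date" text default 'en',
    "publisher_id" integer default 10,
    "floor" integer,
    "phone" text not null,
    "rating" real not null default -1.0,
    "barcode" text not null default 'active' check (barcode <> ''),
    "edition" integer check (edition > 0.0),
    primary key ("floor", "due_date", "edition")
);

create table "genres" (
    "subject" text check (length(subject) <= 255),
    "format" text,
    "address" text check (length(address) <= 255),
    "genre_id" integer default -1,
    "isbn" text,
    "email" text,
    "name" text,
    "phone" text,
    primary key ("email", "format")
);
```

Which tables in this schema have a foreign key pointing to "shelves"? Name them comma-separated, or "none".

none

No REFERENCES clause anywhere in the schema names shelves.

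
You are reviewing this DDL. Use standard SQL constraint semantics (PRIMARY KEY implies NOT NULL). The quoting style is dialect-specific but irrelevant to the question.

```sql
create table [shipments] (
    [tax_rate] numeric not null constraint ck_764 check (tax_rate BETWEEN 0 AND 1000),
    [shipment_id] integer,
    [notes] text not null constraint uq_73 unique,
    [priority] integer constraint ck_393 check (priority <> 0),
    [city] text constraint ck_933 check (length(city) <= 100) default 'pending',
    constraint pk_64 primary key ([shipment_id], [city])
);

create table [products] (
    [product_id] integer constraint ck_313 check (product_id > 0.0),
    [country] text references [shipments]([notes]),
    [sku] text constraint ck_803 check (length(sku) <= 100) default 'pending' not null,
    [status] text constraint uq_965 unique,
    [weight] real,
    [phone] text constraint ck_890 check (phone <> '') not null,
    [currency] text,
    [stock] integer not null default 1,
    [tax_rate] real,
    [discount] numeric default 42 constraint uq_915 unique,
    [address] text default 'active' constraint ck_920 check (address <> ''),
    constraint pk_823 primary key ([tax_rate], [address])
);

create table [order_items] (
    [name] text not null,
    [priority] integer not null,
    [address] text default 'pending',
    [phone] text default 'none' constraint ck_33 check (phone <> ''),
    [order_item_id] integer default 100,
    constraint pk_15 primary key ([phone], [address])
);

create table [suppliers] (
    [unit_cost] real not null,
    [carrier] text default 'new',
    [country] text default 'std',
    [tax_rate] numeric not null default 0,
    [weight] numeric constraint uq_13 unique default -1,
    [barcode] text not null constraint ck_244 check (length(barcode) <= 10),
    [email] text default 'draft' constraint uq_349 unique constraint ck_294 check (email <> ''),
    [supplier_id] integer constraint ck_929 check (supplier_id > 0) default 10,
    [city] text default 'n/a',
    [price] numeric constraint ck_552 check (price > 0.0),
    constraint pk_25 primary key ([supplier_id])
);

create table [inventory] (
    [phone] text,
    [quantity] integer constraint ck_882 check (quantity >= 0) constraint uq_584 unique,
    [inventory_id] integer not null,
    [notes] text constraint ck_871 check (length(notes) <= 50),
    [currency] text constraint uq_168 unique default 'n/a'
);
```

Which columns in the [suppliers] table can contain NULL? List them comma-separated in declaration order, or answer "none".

- unit_cost: declared NOT NULL → not nullable.
- carrier: DEFAULT only fills an omitted column; an explicit NULL is still allowed → nullable.
- country: DEFAULT only fills an omitted column; an explicit NULL is still allowed → nullable.
- tax_rate: declared NOT NULL → not nullable.
- weight: UNIQUE does not imply NOT NULL → nullable.
- barcode: declared NOT NULL → not nullable.
- email: CHECK does not forbid NULL (a CHECK constraint passes when its expression is NULL) → nullable.
- supplier_id: part of the PRIMARY KEY, which implies NOT NULL → not nullable.
- city: DEFAULT only fills an omitted column; an explicit NULL is still allowed → nullable.
- price: CHECK does not forbid NULL (a CHECK constraint passes when its expression is NULL) → nullable.

carrier, country, weight, email, city, price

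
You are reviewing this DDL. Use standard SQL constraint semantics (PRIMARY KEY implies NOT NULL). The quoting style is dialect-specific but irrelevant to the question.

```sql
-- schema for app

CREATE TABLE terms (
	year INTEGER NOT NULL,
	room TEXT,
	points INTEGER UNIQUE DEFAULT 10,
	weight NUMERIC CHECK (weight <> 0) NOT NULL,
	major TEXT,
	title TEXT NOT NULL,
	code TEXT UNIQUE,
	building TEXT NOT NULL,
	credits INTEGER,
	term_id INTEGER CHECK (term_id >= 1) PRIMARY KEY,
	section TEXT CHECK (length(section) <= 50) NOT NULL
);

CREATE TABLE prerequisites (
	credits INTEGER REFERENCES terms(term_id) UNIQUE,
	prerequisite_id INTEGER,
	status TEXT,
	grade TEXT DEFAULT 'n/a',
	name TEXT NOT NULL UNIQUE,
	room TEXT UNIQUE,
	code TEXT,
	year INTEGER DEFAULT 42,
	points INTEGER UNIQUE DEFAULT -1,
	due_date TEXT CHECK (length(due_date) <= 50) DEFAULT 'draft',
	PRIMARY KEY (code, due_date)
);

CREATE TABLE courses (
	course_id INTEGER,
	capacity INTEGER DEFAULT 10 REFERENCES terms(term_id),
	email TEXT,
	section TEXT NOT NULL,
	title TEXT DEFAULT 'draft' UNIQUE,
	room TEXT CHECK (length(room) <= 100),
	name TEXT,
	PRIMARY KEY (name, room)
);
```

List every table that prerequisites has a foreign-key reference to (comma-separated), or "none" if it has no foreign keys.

terms

- credits REFERENCES terms(term_id).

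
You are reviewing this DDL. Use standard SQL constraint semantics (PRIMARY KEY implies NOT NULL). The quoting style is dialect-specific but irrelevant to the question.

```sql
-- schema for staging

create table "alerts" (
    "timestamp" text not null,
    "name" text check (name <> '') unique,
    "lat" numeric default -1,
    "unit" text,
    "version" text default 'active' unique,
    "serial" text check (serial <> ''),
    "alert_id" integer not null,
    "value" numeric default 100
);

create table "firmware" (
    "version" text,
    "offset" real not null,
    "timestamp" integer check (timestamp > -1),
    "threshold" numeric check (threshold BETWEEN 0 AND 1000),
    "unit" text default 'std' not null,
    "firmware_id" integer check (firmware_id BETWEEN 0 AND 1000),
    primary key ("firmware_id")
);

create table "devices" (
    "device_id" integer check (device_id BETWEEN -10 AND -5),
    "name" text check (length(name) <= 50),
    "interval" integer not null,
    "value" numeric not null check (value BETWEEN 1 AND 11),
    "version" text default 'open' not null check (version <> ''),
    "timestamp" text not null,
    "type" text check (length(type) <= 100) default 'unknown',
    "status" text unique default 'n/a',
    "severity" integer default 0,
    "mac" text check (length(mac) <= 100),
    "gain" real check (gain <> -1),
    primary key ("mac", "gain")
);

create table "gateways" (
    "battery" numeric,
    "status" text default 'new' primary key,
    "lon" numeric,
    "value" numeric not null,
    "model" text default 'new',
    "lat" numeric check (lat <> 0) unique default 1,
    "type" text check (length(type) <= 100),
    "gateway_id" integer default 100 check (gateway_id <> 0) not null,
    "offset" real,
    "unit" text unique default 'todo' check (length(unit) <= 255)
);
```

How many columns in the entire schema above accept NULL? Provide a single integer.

alerts: 6 nullable (name, lat, unit, version, serial, value — PK none and explicit NOT NULL columns excluded).
firmware: 3 nullable (version, timestamp, threshold — PK (firmware_id) and explicit NOT NULL columns excluded).
devices: 5 nullable (device_id, name, type, status, severity — PK (mac, gain) and explicit NOT NULL columns excluded).
gateways: 7 nullable (battery, lon, model, lat, type, offset, unit — PK (status) and explicit NOT NULL columns excluded).
Total: 6 + 3 + 5 + 7 = 21.

21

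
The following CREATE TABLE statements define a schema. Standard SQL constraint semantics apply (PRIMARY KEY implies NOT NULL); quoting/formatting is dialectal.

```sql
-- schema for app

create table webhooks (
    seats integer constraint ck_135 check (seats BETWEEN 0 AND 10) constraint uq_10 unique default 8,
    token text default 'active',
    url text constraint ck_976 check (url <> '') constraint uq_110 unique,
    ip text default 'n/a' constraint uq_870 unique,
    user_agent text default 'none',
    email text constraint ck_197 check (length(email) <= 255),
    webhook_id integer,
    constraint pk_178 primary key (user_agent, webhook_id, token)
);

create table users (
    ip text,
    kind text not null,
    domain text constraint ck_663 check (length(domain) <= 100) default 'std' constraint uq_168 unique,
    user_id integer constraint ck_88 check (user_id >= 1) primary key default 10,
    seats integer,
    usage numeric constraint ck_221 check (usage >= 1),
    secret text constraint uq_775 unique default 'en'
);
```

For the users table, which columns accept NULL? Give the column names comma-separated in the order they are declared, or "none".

ip, domain, seats, usage, secret

- ip: no NOT NULL constraint applies → nullable.
- kind: declared NOT NULL → not nullable.
- domain: CHECK does not forbid NULL (a CHECK constraint passes when its expression is NULL) → nullable.
- user_id: part of the PRIMARY KEY, which implies NOT NULL → not nullable.
- seats: no NOT NULL constraint applies → nullable.
- usage: CHECK does not forbid NULL (a CHECK constraint passes when its expression is NULL) → nullable.
- secret: UNIQUE does not imply NOT NULL → nullable.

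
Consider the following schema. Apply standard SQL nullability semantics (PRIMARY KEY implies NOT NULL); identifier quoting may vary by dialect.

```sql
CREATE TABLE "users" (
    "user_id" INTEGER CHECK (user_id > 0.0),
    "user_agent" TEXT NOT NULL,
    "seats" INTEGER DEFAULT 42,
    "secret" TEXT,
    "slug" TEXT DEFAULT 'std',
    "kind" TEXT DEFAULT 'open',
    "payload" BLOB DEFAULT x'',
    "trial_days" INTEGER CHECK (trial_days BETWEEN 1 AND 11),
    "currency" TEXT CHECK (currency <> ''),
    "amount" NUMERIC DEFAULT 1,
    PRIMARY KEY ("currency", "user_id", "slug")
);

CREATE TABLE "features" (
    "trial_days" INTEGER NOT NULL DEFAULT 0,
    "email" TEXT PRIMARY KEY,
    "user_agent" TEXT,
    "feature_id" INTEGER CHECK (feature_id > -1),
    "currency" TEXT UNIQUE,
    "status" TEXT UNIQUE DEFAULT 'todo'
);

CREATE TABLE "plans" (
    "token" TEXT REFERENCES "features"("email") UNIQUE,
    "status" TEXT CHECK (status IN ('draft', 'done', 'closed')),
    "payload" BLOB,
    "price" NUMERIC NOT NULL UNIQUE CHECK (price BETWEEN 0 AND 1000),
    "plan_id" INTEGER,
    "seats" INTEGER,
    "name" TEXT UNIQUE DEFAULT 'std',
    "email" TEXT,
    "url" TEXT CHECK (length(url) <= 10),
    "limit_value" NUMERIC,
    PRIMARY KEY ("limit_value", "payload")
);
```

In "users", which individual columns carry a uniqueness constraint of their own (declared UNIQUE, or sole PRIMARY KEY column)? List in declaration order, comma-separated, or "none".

- user_id: part of a composite PRIMARY KEY — only the tuple is unique, not this column on its own.
- user_agent: no UNIQUE or single-column PK constraint.
- seats: no UNIQUE or single-column PK constraint.
- secret: no UNIQUE or single-column PK constraint.
- slug: part of a composite PRIMARY KEY — only the tuple is unique, not this column on its own.
- kind: no UNIQUE or single-column PK constraint.
- payload: no UNIQUE or single-column PK constraint.
- trial_days: no UNIQUE or single-column PK constraint.
- currency: part of a composite PRIMARY KEY — only the tuple is unique, not this column on its own.
- amount: no UNIQUE or single-column PK constraint.

none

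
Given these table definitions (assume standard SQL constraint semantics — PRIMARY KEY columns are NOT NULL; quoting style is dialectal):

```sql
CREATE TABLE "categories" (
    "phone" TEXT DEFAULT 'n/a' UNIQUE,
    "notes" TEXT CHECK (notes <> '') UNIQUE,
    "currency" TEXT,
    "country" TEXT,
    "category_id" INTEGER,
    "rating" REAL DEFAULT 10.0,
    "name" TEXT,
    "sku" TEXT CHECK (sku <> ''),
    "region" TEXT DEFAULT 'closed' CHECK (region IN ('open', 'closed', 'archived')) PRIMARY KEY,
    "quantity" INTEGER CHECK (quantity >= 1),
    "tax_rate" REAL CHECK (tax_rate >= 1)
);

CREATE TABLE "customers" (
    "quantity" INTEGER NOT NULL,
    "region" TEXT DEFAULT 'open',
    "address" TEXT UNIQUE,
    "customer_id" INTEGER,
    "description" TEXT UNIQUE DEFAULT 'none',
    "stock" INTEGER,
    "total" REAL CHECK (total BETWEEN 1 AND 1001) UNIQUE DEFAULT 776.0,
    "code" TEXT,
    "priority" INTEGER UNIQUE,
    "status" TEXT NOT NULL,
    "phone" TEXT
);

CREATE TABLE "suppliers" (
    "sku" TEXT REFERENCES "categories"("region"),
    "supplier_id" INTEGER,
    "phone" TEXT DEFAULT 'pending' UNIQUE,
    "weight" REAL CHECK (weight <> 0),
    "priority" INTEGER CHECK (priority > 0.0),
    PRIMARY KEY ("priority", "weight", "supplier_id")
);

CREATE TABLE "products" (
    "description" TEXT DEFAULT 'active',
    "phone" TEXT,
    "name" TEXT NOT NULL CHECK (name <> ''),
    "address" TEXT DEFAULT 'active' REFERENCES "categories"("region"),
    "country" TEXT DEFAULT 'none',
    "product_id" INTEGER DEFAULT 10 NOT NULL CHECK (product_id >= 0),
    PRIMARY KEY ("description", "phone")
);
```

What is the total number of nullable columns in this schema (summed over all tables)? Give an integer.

categories: 10 nullable (phone, notes, currency, country, category_id, rating, name, sku, quantity, tax_rate — PK (region) and explicit NOT NULL columns excluded).
customers: 9 nullable (region, address, customer_id, description, stock, total, code, priority, phone — PK none and explicit NOT NULL columns excluded).
suppliers: 2 nullable (sku, phone — PK (priority, weight, supplier_id) and explicit NOT NULL columns excluded).
products: 2 nullable (address, country — PK (description, phone) and explicit NOT NULL columns excluded).
Total: 10 + 9 + 2 + 2 = 23.

23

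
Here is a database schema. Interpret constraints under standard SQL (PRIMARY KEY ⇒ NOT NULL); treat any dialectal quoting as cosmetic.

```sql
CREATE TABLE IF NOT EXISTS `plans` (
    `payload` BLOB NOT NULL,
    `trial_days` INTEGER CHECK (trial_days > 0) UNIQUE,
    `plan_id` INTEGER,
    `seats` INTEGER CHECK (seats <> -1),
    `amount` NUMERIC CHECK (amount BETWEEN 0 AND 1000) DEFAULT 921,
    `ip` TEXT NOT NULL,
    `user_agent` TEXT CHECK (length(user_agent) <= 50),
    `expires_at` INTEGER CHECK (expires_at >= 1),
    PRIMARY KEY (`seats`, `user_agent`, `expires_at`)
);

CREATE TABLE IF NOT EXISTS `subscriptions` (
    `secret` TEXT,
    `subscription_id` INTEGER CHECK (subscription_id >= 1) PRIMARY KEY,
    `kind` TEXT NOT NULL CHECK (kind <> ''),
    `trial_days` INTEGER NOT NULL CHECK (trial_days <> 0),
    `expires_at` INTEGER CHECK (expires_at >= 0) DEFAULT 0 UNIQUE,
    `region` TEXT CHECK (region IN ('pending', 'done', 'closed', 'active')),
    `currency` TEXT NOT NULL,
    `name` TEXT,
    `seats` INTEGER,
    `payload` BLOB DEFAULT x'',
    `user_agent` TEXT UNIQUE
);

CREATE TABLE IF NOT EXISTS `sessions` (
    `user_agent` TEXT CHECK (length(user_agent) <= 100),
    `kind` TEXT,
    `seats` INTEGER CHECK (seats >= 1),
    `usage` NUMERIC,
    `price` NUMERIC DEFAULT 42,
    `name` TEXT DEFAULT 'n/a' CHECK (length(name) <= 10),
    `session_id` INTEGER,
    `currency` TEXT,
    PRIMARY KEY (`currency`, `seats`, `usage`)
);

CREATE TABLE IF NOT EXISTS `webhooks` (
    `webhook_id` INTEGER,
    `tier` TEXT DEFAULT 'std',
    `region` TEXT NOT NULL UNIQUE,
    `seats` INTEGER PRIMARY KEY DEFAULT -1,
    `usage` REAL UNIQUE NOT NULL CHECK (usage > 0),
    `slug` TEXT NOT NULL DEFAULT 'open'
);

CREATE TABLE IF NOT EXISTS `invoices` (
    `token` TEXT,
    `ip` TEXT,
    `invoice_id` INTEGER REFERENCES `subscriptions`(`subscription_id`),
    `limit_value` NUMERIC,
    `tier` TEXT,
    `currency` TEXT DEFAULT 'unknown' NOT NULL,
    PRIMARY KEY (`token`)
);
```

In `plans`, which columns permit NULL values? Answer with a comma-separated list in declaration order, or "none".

- payload: declared NOT NULL → not nullable.
- trial_days: CHECK does not forbid NULL (a CHECK constraint passes when its expression is NULL) → nullable.
- plan_id: no NOT NULL constraint applies → nullable.
- seats: part of the PRIMARY KEY, which implies NOT NULL → not nullable.
- amount: CHECK does not forbid NULL (a CHECK constraint passes when its expression is NULL) → nullable.
- ip: declared NOT NULL → not nullable.
- user_agent: part of the PRIMARY KEY, which implies NOT NULL → not nullable.
- expires_at: part of the PRIMARY KEY, which implies NOT NULL → not nullable.

trial_days, plan_id, amount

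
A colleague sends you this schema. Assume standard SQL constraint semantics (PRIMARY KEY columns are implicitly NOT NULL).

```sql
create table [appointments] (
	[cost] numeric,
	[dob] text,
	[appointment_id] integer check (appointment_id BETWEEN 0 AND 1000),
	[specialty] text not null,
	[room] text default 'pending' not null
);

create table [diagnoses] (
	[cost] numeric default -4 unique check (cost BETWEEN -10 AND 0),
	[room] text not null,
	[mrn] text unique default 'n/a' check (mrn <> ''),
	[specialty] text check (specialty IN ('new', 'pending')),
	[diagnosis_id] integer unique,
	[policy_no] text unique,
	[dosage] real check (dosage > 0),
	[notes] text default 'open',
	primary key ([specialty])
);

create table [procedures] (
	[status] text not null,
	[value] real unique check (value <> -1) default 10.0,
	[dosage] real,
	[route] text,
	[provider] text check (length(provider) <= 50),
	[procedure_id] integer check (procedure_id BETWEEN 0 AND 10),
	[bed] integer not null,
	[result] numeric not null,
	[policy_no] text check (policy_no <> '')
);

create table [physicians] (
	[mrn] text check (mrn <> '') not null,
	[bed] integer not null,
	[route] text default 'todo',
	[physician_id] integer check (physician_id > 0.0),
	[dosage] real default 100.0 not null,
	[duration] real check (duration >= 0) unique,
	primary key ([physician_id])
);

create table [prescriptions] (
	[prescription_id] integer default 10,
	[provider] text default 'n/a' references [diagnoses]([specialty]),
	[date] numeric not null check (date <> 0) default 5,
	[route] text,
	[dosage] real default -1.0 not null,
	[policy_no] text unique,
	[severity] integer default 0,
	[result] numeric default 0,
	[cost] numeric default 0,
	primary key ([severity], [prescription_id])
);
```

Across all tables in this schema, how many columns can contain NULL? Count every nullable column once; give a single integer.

appointments: 3 nullable (cost, dob, appointment_id — PK none and explicit NOT NULL columns excluded).
diagnoses: 6 nullable (cost, mrn, diagnosis_id, policy_no, dosage, notes — PK (specialty) and explicit NOT NULL columns excluded).
procedures: 6 nullable (value, dosage, route, provider, procedure_id, policy_no — PK none and explicit NOT NULL columns excluded).
physicians: 2 nullable (route, duration — PK (physician_id) and explicit NOT NULL columns excluded).
prescriptions: 5 nullable (provider, route, policy_no, result, cost — PK (severity, prescription_id) and explicit NOT NULL columns excluded).
Total: 3 + 6 + 6 + 2 + 5 = 22.

22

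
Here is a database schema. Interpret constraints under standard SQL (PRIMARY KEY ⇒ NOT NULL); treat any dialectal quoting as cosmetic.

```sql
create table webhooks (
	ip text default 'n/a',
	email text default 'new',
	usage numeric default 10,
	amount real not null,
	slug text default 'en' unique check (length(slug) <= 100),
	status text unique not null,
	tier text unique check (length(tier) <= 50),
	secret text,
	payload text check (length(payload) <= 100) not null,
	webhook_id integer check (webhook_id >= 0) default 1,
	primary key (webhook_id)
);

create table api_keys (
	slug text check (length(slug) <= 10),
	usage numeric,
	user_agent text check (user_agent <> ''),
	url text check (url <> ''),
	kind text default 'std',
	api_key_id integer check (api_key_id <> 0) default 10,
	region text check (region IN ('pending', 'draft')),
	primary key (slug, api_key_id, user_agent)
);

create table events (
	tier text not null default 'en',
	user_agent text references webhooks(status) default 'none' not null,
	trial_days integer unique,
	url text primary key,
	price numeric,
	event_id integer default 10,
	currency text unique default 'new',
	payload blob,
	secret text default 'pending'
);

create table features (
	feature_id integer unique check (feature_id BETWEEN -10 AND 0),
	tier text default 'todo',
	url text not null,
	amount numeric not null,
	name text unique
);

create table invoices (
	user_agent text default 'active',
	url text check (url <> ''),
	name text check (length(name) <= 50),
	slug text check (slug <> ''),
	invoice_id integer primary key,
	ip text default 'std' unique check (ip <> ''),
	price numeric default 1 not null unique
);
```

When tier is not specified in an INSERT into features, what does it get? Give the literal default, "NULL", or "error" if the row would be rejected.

'todo'

tier has an explicit DEFAULT 'todo'.
When the column is omitted from an INSERT, that default is used.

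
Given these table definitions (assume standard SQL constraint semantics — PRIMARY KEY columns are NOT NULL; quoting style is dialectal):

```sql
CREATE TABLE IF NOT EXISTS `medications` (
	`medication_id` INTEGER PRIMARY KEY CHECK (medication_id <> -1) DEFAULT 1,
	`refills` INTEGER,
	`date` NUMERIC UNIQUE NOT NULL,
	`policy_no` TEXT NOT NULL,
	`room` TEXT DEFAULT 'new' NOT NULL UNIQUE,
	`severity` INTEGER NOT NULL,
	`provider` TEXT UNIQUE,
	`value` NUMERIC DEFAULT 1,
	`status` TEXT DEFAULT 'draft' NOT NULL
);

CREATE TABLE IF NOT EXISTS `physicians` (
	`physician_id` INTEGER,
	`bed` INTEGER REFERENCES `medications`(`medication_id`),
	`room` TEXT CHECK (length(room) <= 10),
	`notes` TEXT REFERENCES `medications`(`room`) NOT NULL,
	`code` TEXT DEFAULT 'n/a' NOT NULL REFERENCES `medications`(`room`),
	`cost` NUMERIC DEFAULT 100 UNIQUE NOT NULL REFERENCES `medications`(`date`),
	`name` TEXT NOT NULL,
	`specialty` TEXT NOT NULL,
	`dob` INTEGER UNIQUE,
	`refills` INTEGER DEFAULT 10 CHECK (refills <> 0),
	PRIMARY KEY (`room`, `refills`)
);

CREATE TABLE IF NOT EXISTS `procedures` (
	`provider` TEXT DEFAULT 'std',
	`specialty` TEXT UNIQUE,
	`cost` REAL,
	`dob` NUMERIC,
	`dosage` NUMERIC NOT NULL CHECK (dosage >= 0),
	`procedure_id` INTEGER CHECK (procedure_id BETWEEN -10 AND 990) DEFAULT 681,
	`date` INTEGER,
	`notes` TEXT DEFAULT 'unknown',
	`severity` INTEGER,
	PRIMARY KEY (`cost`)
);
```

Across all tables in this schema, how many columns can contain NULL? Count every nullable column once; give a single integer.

13

medications: 3 nullable (refills, provider, value — PK (medication_id) and explicit NOT NULL columns excluded).
physicians: 3 nullable (physician_id, bed, dob — PK (room, refills) and explicit NOT NULL columns excluded).
procedures: 7 nullable (provider, specialty, dob, procedure_id, date, notes, severity — PK (cost) and explicit NOT NULL columns excluded).
Total: 3 + 3 + 7 = 13.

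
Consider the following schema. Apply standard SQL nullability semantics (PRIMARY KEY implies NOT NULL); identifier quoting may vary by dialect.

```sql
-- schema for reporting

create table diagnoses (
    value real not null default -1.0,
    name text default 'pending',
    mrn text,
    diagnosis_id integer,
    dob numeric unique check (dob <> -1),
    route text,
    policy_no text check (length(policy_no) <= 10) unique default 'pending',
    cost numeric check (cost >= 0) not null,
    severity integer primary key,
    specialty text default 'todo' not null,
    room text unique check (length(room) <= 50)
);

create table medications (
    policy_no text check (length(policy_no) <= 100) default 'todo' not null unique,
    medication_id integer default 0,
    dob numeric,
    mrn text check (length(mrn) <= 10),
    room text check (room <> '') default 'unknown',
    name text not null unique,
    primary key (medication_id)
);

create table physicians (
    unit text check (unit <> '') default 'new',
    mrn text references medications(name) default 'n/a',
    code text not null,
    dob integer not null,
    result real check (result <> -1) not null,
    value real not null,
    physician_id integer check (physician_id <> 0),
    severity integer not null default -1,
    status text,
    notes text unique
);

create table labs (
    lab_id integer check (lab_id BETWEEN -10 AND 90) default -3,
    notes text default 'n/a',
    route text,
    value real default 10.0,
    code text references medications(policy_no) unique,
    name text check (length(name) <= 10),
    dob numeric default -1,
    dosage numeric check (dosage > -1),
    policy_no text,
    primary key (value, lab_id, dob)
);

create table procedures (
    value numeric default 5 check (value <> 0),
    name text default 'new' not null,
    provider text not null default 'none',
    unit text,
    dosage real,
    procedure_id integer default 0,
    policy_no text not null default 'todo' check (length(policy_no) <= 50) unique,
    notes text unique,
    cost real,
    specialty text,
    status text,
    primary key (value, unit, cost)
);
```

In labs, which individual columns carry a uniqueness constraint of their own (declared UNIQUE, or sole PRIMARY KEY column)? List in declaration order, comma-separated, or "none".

- lab_id: part of a composite PRIMARY KEY — only the tuple is unique, not this column on its own.
- notes: no UNIQUE or single-column PK constraint.
- route: no UNIQUE or single-column PK constraint.
- value: part of a composite PRIMARY KEY — only the tuple is unique, not this column on its own.
- code: declared UNIQUE → unique.
- name: no UNIQUE or single-column PK constraint.
- dob: part of a composite PRIMARY KEY — only the tuple is unique, not this column on its own.
- dosage: no UNIQUE or single-column PK constraint.
- policy_no: no UNIQUE or single-column PK constraint.

code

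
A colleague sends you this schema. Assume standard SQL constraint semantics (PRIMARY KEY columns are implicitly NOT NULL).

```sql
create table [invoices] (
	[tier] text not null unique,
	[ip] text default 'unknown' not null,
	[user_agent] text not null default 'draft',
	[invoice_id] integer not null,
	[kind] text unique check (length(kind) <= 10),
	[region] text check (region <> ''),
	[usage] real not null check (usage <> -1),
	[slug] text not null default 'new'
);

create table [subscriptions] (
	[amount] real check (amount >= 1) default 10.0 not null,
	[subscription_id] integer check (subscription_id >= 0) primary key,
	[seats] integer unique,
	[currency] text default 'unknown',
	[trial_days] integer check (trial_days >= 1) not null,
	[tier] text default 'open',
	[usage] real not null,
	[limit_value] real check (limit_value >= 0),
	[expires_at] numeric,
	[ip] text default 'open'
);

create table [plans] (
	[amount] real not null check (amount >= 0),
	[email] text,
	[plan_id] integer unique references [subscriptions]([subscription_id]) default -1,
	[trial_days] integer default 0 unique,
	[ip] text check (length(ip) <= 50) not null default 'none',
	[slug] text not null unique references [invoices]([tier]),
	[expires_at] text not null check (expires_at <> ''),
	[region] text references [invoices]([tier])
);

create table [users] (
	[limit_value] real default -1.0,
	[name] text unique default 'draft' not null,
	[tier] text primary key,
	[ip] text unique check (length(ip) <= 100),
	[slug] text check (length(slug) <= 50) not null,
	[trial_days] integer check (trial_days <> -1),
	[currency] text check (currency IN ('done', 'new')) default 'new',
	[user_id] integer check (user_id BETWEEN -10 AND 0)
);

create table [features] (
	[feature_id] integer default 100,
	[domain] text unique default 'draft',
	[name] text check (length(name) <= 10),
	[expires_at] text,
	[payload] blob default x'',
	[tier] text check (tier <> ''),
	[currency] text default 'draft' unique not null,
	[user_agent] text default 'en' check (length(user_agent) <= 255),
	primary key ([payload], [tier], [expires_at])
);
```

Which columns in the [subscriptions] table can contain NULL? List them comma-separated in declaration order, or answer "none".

- amount: declared NOT NULL → not nullable.
- subscription_id: part of the PRIMARY KEY, which implies NOT NULL → not nullable.
- seats: UNIQUE does not imply NOT NULL → nullable.
- currency: DEFAULT only fills an omitted column; an explicit NULL is still allowed → nullable.
- trial_days: declared NOT NULL → not nullable.
- tier: DEFAULT only fills an omitted column; an explicit NULL is still allowed → nullable.
- usage: declared NOT NULL → not nullable.
- limit_value: CHECK does not forbid NULL (a CHECK constraint passes when its expression is NULL) → nullable.
- expires_at: no NOT NULL constraint applies → nullable.
- ip: DEFAULT only fills an omitted column; an explicit NULL is still allowed → nullable.

seats, currency, tier, limit_value, expires_at, ip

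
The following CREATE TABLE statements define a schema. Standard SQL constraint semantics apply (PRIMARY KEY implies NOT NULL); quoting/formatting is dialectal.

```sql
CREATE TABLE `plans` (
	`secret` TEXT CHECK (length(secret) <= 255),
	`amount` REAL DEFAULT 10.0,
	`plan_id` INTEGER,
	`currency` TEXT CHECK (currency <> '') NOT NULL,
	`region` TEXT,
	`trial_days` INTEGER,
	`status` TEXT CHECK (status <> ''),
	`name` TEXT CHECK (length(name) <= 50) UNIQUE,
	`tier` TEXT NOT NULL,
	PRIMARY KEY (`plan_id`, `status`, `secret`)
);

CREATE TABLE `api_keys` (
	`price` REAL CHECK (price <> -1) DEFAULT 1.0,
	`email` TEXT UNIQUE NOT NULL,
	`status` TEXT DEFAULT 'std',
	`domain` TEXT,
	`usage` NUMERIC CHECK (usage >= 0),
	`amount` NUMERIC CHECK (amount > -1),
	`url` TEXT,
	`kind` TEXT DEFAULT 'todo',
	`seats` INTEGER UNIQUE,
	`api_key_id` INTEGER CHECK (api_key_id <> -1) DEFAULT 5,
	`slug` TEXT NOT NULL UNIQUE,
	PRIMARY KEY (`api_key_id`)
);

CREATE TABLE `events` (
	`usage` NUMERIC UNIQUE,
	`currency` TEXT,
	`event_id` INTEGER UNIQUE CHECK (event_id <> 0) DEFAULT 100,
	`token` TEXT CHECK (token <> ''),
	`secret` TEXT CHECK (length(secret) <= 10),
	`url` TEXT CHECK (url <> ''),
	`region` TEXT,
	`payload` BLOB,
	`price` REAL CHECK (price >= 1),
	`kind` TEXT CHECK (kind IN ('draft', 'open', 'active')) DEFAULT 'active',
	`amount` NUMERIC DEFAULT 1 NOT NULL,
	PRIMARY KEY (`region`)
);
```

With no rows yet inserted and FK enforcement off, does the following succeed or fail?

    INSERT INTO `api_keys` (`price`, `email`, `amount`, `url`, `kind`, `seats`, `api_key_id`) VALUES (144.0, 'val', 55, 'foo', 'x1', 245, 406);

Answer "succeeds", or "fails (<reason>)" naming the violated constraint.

slug is omitted from the column list and has no DEFAULT, so it would receive NULL.
But slug is declared NOT NULL.

fails (NOT NULL on slug)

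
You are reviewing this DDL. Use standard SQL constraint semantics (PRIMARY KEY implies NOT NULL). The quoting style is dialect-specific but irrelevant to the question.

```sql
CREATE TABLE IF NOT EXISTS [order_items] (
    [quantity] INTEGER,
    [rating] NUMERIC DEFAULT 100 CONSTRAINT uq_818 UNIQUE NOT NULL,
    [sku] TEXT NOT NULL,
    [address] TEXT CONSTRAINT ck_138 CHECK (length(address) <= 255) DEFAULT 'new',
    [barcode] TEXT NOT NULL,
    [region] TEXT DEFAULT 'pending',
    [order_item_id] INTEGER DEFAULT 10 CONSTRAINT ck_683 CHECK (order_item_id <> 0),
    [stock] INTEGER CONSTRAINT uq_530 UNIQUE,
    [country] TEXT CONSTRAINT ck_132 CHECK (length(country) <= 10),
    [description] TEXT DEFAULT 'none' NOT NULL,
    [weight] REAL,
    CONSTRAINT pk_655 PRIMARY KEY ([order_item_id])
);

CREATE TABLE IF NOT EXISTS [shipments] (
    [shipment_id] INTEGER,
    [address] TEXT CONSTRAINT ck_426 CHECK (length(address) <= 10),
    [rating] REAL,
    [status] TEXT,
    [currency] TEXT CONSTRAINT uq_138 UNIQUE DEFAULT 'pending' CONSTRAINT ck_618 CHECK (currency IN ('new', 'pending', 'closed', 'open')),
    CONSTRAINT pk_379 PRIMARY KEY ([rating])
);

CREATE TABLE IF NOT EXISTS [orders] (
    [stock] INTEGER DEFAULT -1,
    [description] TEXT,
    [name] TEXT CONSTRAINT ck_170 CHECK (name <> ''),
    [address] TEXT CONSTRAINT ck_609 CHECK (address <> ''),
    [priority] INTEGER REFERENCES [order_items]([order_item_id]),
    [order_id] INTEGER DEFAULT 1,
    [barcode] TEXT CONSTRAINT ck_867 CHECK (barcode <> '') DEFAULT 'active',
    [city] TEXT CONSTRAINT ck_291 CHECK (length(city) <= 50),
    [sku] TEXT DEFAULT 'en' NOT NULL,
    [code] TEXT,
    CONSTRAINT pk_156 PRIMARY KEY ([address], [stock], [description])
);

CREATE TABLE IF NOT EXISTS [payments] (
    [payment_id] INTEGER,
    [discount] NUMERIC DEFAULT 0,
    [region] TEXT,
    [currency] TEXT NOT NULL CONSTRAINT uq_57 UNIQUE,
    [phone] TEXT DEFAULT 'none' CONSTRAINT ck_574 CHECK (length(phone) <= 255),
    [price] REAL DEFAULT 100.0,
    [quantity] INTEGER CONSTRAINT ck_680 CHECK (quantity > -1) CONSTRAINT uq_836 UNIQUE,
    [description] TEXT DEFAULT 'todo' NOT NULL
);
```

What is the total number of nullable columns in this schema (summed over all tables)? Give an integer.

22

order_items: 6 nullable (quantity, address, region, stock, country, weight — PK (order_item_id) and explicit NOT NULL columns excluded).
shipments: 4 nullable (shipment_id, address, status, currency — PK (rating) and explicit NOT NULL columns excluded).
orders: 6 nullable (name, priority, order_id, barcode, city, code — PK (address, stock, description) and explicit NOT NULL columns excluded).
payments: 6 nullable (payment_id, discount, region, phone, price, quantity — PK none and explicit NOT NULL columns excluded).
Total: 6 + 4 + 6 + 6 = 22.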